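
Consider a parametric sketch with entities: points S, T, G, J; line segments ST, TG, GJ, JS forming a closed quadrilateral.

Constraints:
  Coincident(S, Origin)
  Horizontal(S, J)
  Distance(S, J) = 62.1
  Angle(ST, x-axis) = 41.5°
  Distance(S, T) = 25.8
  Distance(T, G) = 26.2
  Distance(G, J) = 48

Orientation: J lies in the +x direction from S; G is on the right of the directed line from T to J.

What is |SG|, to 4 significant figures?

17.27

S is at the origin; SJ is horizontal with |SJ| = 62.1 and J in +x, so J = (62.1, 0). ST runs at 41.5° with |ST| = 25.8, so T = (19.32, 17.10). G is determined by |TG| = 26.2 and |GJ| = 48.0 together: it lies at the intersection of circle(T, 26.2) and circle(J, 48.0). With |TJ| = 46.07, the foot of the radical line on TJ is 5.476 from T and the perpendicular offset is √(26.2² − 5.476²) = 25.62. Taking the right-of-TJ solution: G = (14.90, -8.728).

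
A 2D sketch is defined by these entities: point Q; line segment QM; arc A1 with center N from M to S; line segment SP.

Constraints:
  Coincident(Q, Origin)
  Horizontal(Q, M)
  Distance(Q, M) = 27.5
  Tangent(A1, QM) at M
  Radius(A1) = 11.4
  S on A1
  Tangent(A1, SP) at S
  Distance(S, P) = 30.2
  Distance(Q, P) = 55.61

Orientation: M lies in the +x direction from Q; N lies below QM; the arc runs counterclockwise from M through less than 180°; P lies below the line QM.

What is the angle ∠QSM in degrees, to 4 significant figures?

72.59°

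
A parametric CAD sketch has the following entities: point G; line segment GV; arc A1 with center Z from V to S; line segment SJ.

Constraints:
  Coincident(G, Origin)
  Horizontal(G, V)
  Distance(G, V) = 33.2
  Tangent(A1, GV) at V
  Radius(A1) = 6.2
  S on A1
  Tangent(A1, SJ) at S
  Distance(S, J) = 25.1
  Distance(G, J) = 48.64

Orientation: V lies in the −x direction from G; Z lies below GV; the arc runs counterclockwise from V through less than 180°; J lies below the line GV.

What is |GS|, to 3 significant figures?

40.0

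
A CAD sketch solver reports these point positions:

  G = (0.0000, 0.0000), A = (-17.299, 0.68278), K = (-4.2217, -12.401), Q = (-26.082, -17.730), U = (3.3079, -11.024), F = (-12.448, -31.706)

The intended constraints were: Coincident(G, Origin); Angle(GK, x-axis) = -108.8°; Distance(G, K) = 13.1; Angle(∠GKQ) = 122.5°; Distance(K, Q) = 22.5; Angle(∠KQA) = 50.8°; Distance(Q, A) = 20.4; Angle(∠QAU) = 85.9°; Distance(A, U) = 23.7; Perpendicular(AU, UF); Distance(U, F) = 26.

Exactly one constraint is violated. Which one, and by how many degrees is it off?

Perpendicular(AU, UF) — off by 7.70°.

G = (0.00, 0.00) ✓; GK at -108.8° ✓; |GK| = 13.10 ✓; ∠GKQ = 122.5° ✓; |KQ| = 22.50 ✓; ∠KQA = 50.80° ✓; |QA| = 20.40 ✓; ∠QAU = 85.90° ✓; |AU| = 23.70 ✓; ∠(AU, UF) = 97.70° ✗; |UF| = 26.00 ✓.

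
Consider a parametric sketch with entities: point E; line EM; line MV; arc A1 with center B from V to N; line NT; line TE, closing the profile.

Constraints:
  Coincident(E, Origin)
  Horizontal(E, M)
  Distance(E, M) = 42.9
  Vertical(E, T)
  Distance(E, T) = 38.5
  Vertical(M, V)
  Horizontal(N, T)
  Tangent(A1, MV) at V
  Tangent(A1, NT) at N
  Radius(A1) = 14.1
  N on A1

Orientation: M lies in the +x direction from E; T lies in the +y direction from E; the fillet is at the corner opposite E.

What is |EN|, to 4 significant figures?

48.08

The virtual corner opposite E is at (42.90, 38.50). A1 meets MV tangentially, so BV is at right angles to MV and the tangent condition forces BN to be normal to NT, with radius 14.1, so the center B sits 14.1 in from both sides at B = (28.80, 24.40). That places the tangent points at V = (42.90, 24.40) on MV and N = (28.80, 38.50) on NT. Then |EN| = |N − E| = 48.08.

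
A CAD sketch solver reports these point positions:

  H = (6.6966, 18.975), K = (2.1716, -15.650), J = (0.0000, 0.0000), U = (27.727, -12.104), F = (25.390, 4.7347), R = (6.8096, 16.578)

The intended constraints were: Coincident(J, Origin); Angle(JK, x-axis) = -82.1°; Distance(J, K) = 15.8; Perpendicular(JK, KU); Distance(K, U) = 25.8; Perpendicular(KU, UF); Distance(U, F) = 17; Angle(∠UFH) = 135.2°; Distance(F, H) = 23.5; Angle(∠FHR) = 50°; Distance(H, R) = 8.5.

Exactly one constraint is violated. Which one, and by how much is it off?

Distance(H, R) = 8.5 — off by 6.10.

J = (0.00, 0.00) ✓; JK at -82.10° ✓; |JK| = 15.80 ✓; ∠(JK, KU) = 90.00° ✓; |KU| = 25.80 ✓; ∠(KU, UF) = 90.00° ✓; |UF| = 17.00 ✓; ∠UFH = 135.2° ✓; |FH| = 23.50 ✓; ∠FHR = 50.00° ✓; |HR| = 2.400 ✗.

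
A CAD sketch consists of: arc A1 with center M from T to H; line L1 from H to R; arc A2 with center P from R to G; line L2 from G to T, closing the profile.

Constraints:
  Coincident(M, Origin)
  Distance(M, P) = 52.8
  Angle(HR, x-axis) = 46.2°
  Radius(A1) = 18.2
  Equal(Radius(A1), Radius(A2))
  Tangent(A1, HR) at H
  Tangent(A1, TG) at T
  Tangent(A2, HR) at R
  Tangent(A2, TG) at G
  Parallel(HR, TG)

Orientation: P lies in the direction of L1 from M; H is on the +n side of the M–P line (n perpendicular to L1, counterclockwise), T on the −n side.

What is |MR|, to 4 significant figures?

55.85

Tangency of A1 to both parallel lines with radius 18.2 puts H and T at M ± 18.2·n: H = (-13.14, 12.60), T = (13.14, -12.60). Equal radii place R and G the same way about P: R = P + 18.2·n = (23.41, 50.71), G = P − 18.2·n = (49.68, 25.51). Then |MR| = |R − M| = 55.85.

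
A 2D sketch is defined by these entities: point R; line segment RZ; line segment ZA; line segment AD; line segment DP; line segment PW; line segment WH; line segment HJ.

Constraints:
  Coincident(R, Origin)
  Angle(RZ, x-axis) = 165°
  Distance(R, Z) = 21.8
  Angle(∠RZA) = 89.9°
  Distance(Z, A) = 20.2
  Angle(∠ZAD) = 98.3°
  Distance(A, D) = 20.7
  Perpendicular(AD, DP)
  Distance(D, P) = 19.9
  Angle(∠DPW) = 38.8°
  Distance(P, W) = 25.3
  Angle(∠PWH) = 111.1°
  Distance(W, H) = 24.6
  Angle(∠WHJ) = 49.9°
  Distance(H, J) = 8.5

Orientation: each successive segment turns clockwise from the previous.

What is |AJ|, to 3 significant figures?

24.0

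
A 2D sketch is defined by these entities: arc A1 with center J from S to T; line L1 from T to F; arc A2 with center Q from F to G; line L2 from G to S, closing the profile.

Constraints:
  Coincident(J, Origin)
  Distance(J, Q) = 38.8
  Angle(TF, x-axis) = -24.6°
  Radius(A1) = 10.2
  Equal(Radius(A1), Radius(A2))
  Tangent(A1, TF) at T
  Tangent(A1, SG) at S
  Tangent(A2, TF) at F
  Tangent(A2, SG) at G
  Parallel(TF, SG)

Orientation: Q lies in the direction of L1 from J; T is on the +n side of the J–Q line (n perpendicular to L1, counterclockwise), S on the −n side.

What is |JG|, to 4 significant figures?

40.12

The slot axis is L1's direction at -24.6°, so u = (cos -24.6°, sin -24.6°) = (0.9092, -0.4163) and n = (−sin -24.6°, cos -24.6°) = (0.4163, 0.9092). J is at the origin and Q lies 38.8 along u from J, so Q = 38.8·u = (35.28, -16.15). Tangency of A1 to both parallel lines with radius 10.2 puts T and S at J ± 10.2·n: T = (4.246, 9.274), S = (-4.246, -9.274). Equal radii place F and G the same way about Q: F = Q + 10.2·n = (39.52, -6.877), G = Q − 10.2·n = (31.03, -25.43). Then |JG| = |G − J| = 40.12.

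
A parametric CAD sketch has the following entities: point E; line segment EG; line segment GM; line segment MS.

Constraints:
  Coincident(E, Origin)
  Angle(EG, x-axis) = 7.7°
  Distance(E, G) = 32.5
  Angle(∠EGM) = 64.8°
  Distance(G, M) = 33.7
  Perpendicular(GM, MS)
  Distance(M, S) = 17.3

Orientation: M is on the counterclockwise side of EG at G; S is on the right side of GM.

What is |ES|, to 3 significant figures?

50.8

∠EGM = 64.8°, so GM runs at 7.7° + (180° − 64.8°) = 123° from the x-axis; with |GM| = 33.7, M = G + 33.7·(cos 123°, sin 123°) = (13.9, 32.6). GM ⟂ MS; with |MS| = 17.3 on the right of GM, S = M + 17.3·(0.840, 0.543) = (28.4, 42.0). Then |ES| = |S − E| = 50.8.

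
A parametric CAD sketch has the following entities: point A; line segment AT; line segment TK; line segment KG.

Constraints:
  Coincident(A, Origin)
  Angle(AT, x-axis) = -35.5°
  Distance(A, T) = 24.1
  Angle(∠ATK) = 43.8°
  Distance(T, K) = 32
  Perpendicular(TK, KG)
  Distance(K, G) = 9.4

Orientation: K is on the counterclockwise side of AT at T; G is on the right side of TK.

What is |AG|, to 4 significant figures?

29.89

A is at the origin; AT runs at -35.5° with length 24.1, so T = 24.1·(cos -35.5°, sin -35.5°) = (19.62, -13.99). ∠ATK = 43.8°, so TK runs at -35.5° + (180° − 43.8°) = 100.7° from the x-axis; with |TK| = 32.0, K = T + 32.0·(cos 100.7°, sin 100.7°) = (13.68, 17.45). The perpendicularity gives KG at right angles to TK; with |KG| = 9.4 on the right of TK, G = K + 9.4·(0.9826, 0.1857) = (22.92, 19.19). Then |AG| = |G − A| = 29.89.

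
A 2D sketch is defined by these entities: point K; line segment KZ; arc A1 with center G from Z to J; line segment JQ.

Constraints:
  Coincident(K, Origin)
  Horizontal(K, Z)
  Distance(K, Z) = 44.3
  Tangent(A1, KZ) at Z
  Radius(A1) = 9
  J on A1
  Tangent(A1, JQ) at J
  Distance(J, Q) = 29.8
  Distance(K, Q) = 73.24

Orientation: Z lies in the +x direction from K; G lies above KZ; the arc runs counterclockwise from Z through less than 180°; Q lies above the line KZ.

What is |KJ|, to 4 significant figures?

52.43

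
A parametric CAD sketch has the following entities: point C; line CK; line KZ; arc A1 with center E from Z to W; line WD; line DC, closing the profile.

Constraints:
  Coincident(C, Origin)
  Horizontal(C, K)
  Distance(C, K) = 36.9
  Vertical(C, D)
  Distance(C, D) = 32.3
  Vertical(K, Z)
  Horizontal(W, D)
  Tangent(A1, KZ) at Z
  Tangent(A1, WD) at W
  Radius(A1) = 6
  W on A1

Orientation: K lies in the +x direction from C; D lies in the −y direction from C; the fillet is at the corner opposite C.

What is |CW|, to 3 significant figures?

44.7

C is at the origin; C and K share the same y with |CK| = 36.9 and K on the +x side, so K = (36.9, 0.00). C and D share the same x with |CD| = 32.3 and D on the −y side, so D = (0.00, -32.3). The virtual corner opposite C is at (36.9, -32.3). The tangent condition forces EZ to be normal to KZ and since A1 is tangent to WD there, EW ⟂ WD, with radius 6.0, so the center E sits 6.0 in from both sides at E = (30.9, -26.3). That places the tangent points at Z = (36.9, -26.3) on KZ and W = (30.9, -32.3) on WD. Then |CW| = |W − C| = 44.7.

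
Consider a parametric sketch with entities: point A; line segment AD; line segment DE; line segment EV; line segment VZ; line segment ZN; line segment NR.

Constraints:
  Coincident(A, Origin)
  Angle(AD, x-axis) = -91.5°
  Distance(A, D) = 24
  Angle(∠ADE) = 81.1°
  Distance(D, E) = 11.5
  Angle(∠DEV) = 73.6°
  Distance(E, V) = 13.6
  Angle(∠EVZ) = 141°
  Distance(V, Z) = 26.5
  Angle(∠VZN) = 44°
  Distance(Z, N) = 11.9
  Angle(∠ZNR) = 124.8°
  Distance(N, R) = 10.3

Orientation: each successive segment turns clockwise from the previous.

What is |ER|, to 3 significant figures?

18.5

A is at the origin; AD runs at -91.5° with length 24.0, so D = (-0.628, -24.0). ∠ADE = 81.1° gives DE at 170° from the x-axis; with |DE| = 11.5, E = (-11.9, -21.9). ∠DEV = 73.6° gives EV at 63.2° from the x-axis; with |EV| = 13.6, V = (-5.81, -9.78). ∠EVZ = 141.0° gives VZ at 24.2° from the x-axis; with |VZ| = 26.5, Z = (18.4, 1.09). ∠VZN = 44.0° gives ZN at -112° from the x-axis; with |ZN| = 11.9, N = (13.9, -9.96). ∠ZNR = 124.8° gives NR at -167° from the x-axis; with |NR| = 10.3, R = (3.91, -12.3). Then |ER| = |R − E| = 18.5.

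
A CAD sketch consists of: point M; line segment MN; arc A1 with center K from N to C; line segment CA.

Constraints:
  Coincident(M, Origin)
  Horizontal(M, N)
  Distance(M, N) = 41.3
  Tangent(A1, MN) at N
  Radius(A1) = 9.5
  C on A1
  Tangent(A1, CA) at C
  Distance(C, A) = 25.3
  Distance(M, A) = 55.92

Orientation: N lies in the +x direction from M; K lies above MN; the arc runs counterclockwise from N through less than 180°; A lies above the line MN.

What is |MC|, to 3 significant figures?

51.8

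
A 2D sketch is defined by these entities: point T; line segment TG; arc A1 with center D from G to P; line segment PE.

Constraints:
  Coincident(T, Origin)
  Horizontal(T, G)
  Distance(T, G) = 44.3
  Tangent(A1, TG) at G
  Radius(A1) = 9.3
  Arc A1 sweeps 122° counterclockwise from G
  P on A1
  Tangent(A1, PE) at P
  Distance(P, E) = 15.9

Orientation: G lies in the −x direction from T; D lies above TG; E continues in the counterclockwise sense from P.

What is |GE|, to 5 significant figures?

27.717

T is at the origin; T and G share the same y with |TG| = 44.3 and G on the −x side, so G = (-44.300, 0.0000). The tangent condition forces DG to be normal to TG, so D = G + (0, 9.3) = (-44.300, 9.3000). On A1, G sits at bearing -90° from D; a 122° counterclockwise sweep puts P at bearing 32°, so P = D + 9.3·(cos 32°, sin 32°) = (-36.413, 14.228). A1 meets PE tangentially, so DP is at right angles to PE, so PE runs along (−sin 32°, cos 32°); with |PE| = 15.9, E = (-44.839, 27.712). Then |GE| = |E − G| = 27.717.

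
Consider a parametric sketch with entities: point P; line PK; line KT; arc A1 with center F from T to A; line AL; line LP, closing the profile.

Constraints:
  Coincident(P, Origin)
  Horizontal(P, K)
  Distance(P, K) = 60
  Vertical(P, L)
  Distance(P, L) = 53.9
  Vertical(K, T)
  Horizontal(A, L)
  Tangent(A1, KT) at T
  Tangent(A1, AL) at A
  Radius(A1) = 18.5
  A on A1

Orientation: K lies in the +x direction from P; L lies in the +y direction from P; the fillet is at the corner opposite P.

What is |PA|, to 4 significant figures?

68.03

P is at the origin; P and K share the same y with |PK| = 60.0 and K on the +x side, so K = (60.00, 0.000). PL is vertical with |PL| = 53.9 and L on the +y side, so L = (0.000, 53.90). The virtual corner opposite P is at (60.00, 53.90). A1 meets KT tangentially, so FT is at right angles to KT and the tangent condition forces FA to be normal to AL, with radius 18.5, so the center F sits 18.5 in from both sides at F = (41.50, 35.40). That places the tangent points at T = (60.00, 35.40) on KT and A = (41.50, 53.90) on AL. Then |PA| = |A − P| = 68.03.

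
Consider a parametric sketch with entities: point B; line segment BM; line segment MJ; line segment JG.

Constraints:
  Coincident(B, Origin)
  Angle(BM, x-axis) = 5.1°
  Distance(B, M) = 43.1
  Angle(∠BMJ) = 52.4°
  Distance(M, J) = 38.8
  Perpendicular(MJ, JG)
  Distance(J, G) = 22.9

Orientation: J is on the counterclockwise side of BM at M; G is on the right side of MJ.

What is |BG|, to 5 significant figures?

58.402

B is at the origin; BM runs at 5.1° with length 43.1, so M = 43.1·(cos 5.1°, sin 5.1°) = (42.929, 3.8313). ∠BMJ = 52.4°, so MJ runs at 5.1° + (180° − 52.4°) = 132.70° from the x-axis; with |MJ| = 38.8, J = M + 38.8·(cos 132.70°, sin 132.70°) = (16.617, 32.346). The perpendicularity gives JG at right angles to MJ; with |JG| = 22.9 on the right of MJ, G = J + 22.9·(0.73491, 0.67816) = (33.446, 47.876). Then |BG| = |G − B| = 58.402.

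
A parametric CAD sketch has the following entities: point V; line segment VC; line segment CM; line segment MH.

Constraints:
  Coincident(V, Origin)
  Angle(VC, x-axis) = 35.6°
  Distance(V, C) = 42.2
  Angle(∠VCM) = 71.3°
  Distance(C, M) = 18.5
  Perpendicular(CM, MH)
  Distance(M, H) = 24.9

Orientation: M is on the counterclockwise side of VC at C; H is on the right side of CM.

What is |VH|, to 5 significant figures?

65.062

∠VCM = 71.3°, so CM runs at 35.6° + (180° − 71.3°) = 144.30° from the x-axis; with |CM| = 18.5, M = C + 18.5·(cos 144.30°, sin 144.30°) = (19.289, 35.361). The perpendicularity gives MH at right angles to CM; with |MH| = 24.9 on the right of CM, H = M + 24.9·(0.58354, 0.81208) = (33.819, 55.582). Then |VH| = |H − V| = 65.062.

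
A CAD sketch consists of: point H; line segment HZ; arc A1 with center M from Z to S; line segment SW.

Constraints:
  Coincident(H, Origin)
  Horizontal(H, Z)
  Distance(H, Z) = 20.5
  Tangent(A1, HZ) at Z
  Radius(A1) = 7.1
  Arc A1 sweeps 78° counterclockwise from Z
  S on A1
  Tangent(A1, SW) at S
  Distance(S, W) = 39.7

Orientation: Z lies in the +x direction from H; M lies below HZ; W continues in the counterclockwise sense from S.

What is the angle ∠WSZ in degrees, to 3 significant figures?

141°

H is at the origin; HZ is horizontal with |HZ| = 20.5 and Z on the +x side, so Z = (20.5, 0.00). Since A1 is tangent to HZ there, MZ ⟂ HZ, so M = Z + (0, -7.1) = (20.5, -7.10). On A1, Z sits at bearing 90° from M; a 78° counterclockwise sweep puts S at bearing 168°, so S = M + 7.1·(cos 168°, sin 168°) = (13.6, -5.62). The tangent condition forces MS to be normal to SW, so SW runs along (−sin 168°, cos 168°); with |SW| = 39.7, W = (5.30, -44.5). Then cos ∠WSZ = SW·SZ / (|SW||SZ|), giving 141°.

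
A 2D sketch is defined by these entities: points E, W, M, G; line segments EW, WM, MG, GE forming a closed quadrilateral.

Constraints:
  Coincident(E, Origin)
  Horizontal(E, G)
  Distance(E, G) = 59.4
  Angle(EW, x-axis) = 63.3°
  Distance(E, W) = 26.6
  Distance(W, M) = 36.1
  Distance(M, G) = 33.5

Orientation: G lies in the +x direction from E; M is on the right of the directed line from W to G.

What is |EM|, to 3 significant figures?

28.6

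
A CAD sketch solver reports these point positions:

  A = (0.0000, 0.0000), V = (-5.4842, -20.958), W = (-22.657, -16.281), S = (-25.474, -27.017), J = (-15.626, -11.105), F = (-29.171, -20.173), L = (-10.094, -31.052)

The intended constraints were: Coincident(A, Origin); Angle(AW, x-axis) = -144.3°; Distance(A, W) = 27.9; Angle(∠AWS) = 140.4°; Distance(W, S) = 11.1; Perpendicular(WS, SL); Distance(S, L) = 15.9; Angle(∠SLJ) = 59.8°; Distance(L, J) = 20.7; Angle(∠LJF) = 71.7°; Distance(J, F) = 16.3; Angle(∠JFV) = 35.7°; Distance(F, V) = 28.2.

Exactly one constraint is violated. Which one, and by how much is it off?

Distance(F, V) = 28.2 — off by 4.50.

A = (0.00, 0.00) ✓; AW at -144.3° ✓; |AW| = 27.90 ✓; ∠AWS = 140.4° ✓; |WS| = 11.10 ✓; ∠(WS, SL) = 90.00° ✓; |SL| = 15.90 ✓; ∠SLJ = 59.80° ✓; |LJ| = 20.70 ✓; ∠LJF = 71.70° ✓; |JF| = 16.30 ✓; ∠JFV = 35.70° ✓; |FV| = 23.70 ✗.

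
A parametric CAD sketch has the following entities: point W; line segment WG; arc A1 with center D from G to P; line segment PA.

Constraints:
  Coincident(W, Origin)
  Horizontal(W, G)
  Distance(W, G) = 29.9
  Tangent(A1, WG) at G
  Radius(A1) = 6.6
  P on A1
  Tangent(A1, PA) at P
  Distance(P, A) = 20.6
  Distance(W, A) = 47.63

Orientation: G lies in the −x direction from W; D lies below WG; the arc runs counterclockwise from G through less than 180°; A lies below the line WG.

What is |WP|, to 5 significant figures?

36.790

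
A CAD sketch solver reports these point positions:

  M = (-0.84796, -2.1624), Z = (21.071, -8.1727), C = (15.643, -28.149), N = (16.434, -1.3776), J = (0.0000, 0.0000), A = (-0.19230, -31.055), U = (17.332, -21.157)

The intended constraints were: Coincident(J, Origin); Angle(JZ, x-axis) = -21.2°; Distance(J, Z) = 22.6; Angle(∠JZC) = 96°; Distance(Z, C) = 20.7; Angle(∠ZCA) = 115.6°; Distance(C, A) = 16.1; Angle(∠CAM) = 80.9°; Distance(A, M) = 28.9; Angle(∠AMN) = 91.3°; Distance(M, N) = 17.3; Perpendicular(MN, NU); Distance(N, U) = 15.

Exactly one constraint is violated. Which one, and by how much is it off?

Distance(N, U) = 15 — off by 4.80.

J = (0.00, 0.00) ✓; JZ at -21.20° ✓; |JZ| = 22.60 ✓; ∠JZC = 96.00° ✓; |ZC| = 20.70 ✓; ∠ZCA = 115.6° ✓; |CA| = 16.10 ✓; ∠CAM = 80.90° ✓; |AM| = 28.90 ✓; ∠AMN = 91.30° ✓; |MN| = 17.30 ✓; ∠(MN, NU) = 90.00° ✓; |NU| = 19.80 ✗.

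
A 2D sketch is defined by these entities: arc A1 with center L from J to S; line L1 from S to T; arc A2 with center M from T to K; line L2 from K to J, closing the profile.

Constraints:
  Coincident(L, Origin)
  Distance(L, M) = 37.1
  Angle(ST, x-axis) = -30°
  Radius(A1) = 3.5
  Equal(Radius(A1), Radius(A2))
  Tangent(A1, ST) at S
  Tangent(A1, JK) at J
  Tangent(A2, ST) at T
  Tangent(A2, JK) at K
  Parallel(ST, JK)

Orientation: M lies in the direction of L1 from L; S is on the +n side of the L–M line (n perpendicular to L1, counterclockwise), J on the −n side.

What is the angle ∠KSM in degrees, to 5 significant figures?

5.2956°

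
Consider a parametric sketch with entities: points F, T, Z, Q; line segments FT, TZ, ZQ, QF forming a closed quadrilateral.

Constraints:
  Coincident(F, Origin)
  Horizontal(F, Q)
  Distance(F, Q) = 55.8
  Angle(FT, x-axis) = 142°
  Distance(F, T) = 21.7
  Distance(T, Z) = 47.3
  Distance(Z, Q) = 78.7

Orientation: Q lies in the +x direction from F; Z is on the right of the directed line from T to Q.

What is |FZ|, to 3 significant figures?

37.2

Checks: |TZ| = 47.30 ✓; |ZQ| = 78.70 ✓.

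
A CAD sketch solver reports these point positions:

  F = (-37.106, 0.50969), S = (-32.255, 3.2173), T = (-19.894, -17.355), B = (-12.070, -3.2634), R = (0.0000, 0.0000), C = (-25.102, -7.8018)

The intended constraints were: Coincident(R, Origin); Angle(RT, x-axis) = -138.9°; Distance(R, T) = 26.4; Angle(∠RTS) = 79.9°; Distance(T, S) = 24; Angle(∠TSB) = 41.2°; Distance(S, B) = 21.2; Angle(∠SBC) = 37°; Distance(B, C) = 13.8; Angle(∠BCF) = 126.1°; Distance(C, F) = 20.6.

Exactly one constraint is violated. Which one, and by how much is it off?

Distance(C, F) = 20.6 — off by 6.00.

R = (0.00, 0.00) ✓; RT at -138.9° ✓; |RT| = 26.40 ✓; ∠RTS = 79.90° ✓; |TS| = 24.00 ✓; ∠TSB = 41.20° ✓; |SB| = 21.20 ✓; ∠SBC = 37.00° ✓; |BC| = 13.80 ✓; ∠BCF = 126.1° ✓; |CF| = 14.60 ✗.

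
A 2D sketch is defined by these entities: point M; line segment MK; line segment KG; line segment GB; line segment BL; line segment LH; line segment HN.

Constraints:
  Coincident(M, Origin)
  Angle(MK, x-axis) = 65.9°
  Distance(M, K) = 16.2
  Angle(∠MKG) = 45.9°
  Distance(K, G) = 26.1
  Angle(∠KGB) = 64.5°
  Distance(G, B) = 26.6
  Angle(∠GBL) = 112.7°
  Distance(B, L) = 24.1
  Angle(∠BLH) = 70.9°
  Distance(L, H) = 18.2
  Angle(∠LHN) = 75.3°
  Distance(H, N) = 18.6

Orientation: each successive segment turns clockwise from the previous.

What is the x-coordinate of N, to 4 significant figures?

-4.634

∠BLH = 70.9° gives LH at -0.1000° from the x-axis; with |LH| = 18.2, H = (0.1169, 15.03). ∠LHN = 75.3° gives HN at -104.8° from the x-axis; with |HN| = 18.6, N = (-4.634, -2.957). So N.x = -4.634.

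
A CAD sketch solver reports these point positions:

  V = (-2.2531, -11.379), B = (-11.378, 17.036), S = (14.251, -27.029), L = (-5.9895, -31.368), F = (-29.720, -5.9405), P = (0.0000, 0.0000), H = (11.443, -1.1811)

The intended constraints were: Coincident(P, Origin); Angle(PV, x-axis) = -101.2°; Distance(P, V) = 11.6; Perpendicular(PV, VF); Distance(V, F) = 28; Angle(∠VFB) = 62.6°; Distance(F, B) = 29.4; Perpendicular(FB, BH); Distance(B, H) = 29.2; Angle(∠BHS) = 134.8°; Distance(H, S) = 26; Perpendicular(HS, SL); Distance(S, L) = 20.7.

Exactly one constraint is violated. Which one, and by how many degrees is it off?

Perpendicular(HS, SL) — off by 5.90°.

P = (0.00, 0.00) ✓; PV at -101.2° ✓; |PV| = 11.60 ✓; ∠(PV, VF) = 90.00° ✓; |VF| = 28.00 ✓; ∠VFB = 62.60° ✓; |FB| = 29.40 ✓; ∠(FB, BH) = 90.00° ✓; |BH| = 29.20 ✓; ∠BHS = 134.8° ✓; |HS| = 26.00 ✓; ∠(HS, SL) = 84.10° ✗; |SL| = 20.70 ✓.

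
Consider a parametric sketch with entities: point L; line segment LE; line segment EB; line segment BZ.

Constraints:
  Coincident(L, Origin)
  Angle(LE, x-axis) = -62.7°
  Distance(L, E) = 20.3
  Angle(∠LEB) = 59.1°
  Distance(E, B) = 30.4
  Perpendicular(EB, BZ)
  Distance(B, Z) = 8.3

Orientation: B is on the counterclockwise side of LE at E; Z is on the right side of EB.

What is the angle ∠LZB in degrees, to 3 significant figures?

37.8°

L is at the origin; LE runs at -62.7° with length 20.3, so E = 20.3·(cos -62.7°, sin -62.7°) = (9.31, -18.0). ∠LEB = 59.1°, so EB runs at -62.7° + (180° − 59.1°) = 58.2° from the x-axis; with |EB| = 30.4, B = E + 30.4·(cos 58.2°, sin 58.2°) = (25.3, 7.80). The perpendicularity gives BZ at right angles to EB; with |BZ| = 8.3 on the right of EB, Z = B + 8.3·(0.850, -0.527) = (32.4, 3.42). Then cos ∠LZB = ZL·ZB / (|ZL||ZB|), giving 37.8°.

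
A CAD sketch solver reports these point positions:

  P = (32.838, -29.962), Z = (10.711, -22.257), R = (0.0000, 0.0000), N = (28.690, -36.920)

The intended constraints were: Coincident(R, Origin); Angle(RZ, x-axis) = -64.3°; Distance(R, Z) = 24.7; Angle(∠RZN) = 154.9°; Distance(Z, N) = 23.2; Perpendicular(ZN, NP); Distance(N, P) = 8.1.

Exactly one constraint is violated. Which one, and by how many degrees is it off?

Perpendicular(ZN, NP) — off by 8.40°.

R = (0.00, 0.00) ✓; RZ at -64.30° ✓; |RZ| = 24.70 ✓; ∠RZN = 154.9° ✓; |ZN| = 23.20 ✓; ∠(ZN, NP) = 98.40° ✗; |NP| = 8.101 ✓.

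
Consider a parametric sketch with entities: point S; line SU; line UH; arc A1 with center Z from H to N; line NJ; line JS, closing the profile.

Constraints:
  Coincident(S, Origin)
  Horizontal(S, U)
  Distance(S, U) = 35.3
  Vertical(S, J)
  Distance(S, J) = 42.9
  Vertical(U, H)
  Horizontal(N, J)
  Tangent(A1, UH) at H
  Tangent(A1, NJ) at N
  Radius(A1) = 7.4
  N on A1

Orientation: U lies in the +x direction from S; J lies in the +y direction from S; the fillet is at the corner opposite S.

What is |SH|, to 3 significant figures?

50.1

S is at the origin; S and U share the same y with |SU| = 35.3 and U on the +x side, so U = (35.3, 0.00). S and J share the same x with |SJ| = 42.9 and J on the +y side, so J = (0.00, 42.9). The virtual corner opposite S is at (35.3, 42.9). Tangency of A1 to UH means the radius ZH is perpendicular to UH and tangency of A1 to NJ means the radius ZN is perpendicular to NJ, with radius 7.4, so the center Z sits 7.4 in from both sides at Z = (27.9, 35.5). That places the tangent points at H = (35.3, 35.5) on UH and N = (27.9, 42.9) on NJ. Then |SH| = |H − S| = 50.1.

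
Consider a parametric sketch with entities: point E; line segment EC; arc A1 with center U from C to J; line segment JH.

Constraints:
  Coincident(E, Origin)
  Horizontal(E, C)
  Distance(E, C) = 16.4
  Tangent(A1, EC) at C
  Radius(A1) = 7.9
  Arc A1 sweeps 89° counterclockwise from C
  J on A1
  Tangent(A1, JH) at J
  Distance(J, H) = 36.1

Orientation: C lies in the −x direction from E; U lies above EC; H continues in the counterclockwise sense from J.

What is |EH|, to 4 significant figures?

44.56

On A1, C sits at bearing -90° from U; an 89° counterclockwise sweep puts J at bearing -1°, so J = U + 7.9·(cos -1°, sin -1°) = (-8.501, 7.762). The tangent condition forces UJ to be normal to JH, so JH runs along (−sin -1°, cos -1°); with |JH| = 36.1, H = (-7.871, 43.86). Then |EH| = |H − E| = 44.56.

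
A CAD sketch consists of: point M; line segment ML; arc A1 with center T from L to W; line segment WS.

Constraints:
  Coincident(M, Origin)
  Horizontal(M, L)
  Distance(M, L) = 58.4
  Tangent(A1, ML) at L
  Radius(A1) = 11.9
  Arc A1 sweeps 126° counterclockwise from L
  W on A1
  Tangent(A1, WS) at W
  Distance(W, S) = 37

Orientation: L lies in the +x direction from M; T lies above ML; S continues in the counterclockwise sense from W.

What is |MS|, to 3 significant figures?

67.3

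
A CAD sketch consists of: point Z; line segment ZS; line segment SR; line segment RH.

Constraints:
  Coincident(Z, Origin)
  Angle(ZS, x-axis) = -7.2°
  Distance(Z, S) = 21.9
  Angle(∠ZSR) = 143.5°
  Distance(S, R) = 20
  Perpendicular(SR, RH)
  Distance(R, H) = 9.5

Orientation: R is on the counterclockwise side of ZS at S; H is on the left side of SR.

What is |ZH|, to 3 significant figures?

37.8

Z is at the origin; ZS runs at -7.2° with length 21.9, so S = 21.9·(cos -7.2°, sin -7.2°) = (21.7, -2.74). ∠ZSR = 143.5°, so SR runs at -7.2° + (180° − 143.5°) = 29.3° from the x-axis; with |SR| = 20.0, R = S + 20.0·(cos 29.3°, sin 29.3°) = (39.2, 7.04). The perpendicularity gives RH at right angles to SR; with |RH| = 9.5 on the left of SR, H = R + 9.5·(-0.489, 0.872) = (34.5, 15.3). Then |ZH| = |H − Z| = 37.8.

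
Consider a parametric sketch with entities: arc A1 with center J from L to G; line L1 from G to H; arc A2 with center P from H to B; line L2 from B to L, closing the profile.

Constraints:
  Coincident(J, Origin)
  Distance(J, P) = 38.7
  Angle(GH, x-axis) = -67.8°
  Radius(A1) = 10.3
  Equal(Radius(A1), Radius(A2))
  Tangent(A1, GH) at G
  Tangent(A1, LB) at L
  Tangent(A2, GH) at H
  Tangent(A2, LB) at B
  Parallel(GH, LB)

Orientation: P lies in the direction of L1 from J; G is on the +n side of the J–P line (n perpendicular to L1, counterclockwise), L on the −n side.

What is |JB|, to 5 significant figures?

40.047

Tangency of A1 to both parallel lines with radius 10.3 puts G and L at J ± 10.3·n: G = (9.5365, 3.8918), L = (-9.5365, -3.8918). Equal radii place H and B the same way about P: H = P + 10.3·n = (24.159, -31.939), B = P − 10.3·n = (5.0860, -39.723). Then |JB| = |B − J| = 40.047.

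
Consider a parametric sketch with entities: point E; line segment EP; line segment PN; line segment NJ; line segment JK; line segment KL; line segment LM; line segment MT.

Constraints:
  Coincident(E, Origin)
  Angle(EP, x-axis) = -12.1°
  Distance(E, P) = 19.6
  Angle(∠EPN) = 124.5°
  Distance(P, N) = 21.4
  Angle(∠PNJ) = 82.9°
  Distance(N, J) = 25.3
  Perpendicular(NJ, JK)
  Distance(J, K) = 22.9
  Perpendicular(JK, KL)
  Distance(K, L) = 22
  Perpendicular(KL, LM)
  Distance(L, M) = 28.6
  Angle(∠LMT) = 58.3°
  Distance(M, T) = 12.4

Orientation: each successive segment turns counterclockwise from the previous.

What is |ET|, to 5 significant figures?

30.085

KL ⟂ LM, so LM runs at 50.500°; with |LM| = 28.6, M = (35.793, 17.092). ∠LMT = 58.3° gives MT at 172.20° from the x-axis; with |MT| = 12.4, T = (23.507, 18.775). Then |ET| = |T − E| = 30.085.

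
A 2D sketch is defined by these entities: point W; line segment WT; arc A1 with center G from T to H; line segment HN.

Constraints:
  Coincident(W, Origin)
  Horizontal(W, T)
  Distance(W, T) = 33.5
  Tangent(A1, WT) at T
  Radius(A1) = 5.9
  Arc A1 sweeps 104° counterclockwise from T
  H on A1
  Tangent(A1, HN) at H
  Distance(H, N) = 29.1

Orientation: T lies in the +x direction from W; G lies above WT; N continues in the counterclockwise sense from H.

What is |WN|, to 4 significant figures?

47.96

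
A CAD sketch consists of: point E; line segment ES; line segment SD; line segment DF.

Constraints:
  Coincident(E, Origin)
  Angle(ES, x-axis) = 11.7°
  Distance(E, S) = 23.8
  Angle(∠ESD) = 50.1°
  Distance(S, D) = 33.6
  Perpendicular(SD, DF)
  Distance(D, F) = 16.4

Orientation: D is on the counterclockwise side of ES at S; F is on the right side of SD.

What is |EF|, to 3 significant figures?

39.2

∠ESD = 50.1°, so SD runs at 11.7° + (180° − 50.1°) = 142° from the x-axis; with |SD| = 33.6, D = S + 33.6·(cos 142°, sin 142°) = (-3.03, 25.7). SD is perpendicular to DF; with |DF| = 16.4 on the right of SD, F = D + 16.4·(0.621, 0.784) = (7.16, 38.5). Then |EF| = |F − E| = 39.2.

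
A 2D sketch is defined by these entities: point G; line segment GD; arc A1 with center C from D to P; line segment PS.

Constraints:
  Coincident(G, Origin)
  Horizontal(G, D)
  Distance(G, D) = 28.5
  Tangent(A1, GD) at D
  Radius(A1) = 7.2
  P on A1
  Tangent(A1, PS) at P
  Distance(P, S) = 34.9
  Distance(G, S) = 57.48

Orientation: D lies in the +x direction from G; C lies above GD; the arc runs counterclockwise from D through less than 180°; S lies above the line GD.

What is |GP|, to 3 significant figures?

36.2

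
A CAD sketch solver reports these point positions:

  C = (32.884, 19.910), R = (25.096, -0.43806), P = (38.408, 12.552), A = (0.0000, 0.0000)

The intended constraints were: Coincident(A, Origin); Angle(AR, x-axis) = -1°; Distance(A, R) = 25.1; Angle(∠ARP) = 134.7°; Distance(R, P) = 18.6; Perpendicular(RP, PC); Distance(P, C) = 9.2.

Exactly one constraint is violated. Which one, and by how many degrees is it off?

Perpendicular(RP, PC) — off by 7.40°.

A = (0.00, 0.00) ✓; AR at -1.000° ✓; |AR| = 25.10 ✓; ∠ARP = 134.7° ✓; |RP| = 18.60 ✓; ∠(RP, PC) = 82.60° ✗; |PC| = 9.201 ✓.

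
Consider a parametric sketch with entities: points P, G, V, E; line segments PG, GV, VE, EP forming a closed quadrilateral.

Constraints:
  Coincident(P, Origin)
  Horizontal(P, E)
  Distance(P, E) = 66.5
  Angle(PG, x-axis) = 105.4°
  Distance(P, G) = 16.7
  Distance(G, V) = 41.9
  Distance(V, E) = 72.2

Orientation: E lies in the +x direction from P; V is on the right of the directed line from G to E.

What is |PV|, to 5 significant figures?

25.677

Checks: |GV| = 41.90 ✓; |VE| = 72.20 ✓.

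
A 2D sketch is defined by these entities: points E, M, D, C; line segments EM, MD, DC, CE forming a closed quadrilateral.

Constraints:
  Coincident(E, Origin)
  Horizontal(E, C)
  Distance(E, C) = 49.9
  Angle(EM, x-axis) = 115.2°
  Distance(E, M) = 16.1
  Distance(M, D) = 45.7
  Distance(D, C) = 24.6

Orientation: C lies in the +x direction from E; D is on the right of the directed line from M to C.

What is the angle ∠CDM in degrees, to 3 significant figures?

109°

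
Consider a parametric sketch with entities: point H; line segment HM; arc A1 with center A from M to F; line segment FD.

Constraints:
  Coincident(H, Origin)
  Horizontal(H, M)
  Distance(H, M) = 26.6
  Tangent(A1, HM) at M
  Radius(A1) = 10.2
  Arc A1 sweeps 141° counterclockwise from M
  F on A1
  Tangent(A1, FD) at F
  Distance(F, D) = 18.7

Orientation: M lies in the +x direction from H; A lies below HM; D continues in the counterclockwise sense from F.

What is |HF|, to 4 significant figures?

27.13

H is at the origin; HM is horizontal with |HM| = 26.6 and M on the +x side, so M = (26.60, 0.000). A1 meets HM tangentially, so AM is at right angles to HM, so A = M + (0, -10.2) = (26.60, -10.20). On A1, M sits at bearing 90° from A; a 141° counterclockwise sweep puts F at bearing 231°, so F = A + 10.2·(cos 231°, sin 231°) = (20.18, -18.13). Then |HF| = |F − H| = 27.13.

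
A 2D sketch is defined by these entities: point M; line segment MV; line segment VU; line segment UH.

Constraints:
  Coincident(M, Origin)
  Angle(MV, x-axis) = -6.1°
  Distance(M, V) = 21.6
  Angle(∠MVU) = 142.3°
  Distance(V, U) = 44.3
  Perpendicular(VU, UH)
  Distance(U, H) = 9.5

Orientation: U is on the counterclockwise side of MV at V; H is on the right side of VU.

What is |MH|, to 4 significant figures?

65.46

M is at the origin; MV runs at -6.1° with length 21.6, so V = 21.6·(cos -6.1°, sin -6.1°) = (21.48, -2.295). ∠MVU = 142.3°, so VU runs at -6.1° + (180° − 142.3°) = 31.60° from the x-axis; with |VU| = 44.3, U = V + 44.3·(cos 31.60°, sin 31.60°) = (59.21, 20.92). VU is perpendicular to UH; with |UH| = 9.5 on the right of VU, H = U + 9.5·(0.5240, -0.8517) = (64.19, 12.83). Then |MH| = |H − M| = 65.46.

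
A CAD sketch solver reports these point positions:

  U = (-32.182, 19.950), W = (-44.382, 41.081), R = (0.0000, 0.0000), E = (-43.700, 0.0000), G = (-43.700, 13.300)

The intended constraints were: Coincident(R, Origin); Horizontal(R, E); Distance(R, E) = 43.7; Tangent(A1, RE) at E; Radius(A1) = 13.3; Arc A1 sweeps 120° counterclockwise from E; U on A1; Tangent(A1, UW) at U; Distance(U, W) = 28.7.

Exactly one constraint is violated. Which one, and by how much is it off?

Distance(U, W) = 28.7 — off by 4.30.

R = (0.00, 0.00) ✓; R.y = 0.00, E.y = 0.00 ✓; |RE| = 43.70 ✓; ∠(GE, ER) = 90.00° ✓; |GE| = 13.30 ✓; bearing(G→U) − bearing(G→E) = 120.0° ✓; |GU| = 13.30 ✓; ∠(GU, UW) = 90.00° ✓; |UW| = 24.40 ✗.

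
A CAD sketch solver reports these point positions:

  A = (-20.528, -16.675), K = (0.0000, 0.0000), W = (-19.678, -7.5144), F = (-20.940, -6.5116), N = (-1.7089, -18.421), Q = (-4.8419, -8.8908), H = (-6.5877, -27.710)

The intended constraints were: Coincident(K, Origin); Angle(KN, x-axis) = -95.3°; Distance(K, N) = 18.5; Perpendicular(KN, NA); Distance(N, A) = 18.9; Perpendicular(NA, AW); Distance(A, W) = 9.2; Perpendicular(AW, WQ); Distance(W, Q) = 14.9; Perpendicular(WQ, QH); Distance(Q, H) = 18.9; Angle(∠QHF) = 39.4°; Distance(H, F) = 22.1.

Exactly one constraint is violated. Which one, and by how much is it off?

Distance(H, F) = 22.1 — off by 3.50.

K = (0.00, 0.00) ✓; KN at -95.30° ✓; |KN| = 18.50 ✓; ∠(KN, NA) = 90.00° ✓; |NA| = 18.90 ✓; ∠(NA, AW) = 90.00° ✓; |AW| = 9.200 ✓; ∠(AW, WQ) = 90.00° ✓; |WQ| = 14.90 ✓; ∠(WQ, QH) = 90.00° ✓; |QH| = 18.90 ✓; ∠QHF = 39.40° ✓; |HF| = 25.60 ✗.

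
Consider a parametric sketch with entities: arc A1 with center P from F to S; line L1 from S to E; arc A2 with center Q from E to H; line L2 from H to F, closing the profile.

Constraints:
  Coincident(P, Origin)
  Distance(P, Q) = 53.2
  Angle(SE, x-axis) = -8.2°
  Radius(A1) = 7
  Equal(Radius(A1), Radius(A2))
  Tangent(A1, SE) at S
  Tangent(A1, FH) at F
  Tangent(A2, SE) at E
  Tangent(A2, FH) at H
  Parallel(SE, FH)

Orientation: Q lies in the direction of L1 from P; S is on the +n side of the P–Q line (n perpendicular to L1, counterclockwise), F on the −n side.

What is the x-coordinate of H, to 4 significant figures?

51.66

The slot axis is L1's direction at -8.2°, so u = (cos -8.2°, sin -8.2°) = (0.9898, -0.1426) and n = (−sin -8.2°, cos -8.2°) = (0.1426, 0.9898). P is at the origin and Q lies 53.2 along u from P, so Q = 53.2·u = (52.66, -7.588). Tangency of A1 to both parallel lines with radius 7.0 puts S and F at P ± 7.0·n: S = (0.9984, 6.928), F = (-0.9984, -6.928). Equal radii place E and H the same way about Q: E = Q + 7.0·n = (53.65, -0.6594), H = Q − 7.0·n = (51.66, -14.52). So H.x = 51.66.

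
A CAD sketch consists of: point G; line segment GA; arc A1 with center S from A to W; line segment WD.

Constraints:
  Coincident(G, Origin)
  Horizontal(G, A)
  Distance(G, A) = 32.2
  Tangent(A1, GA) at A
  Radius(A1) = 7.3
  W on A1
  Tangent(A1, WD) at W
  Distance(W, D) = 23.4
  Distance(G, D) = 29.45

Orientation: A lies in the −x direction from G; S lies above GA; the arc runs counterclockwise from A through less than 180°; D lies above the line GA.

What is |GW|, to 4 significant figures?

25.97

Checks: |GA| = 32.20 ✓; |SW| = 7.300 ✓; ∠(SW, WD) = 90.00° ✓; |WD| = 23.40 ✓; |GD| = 29.45 ✓.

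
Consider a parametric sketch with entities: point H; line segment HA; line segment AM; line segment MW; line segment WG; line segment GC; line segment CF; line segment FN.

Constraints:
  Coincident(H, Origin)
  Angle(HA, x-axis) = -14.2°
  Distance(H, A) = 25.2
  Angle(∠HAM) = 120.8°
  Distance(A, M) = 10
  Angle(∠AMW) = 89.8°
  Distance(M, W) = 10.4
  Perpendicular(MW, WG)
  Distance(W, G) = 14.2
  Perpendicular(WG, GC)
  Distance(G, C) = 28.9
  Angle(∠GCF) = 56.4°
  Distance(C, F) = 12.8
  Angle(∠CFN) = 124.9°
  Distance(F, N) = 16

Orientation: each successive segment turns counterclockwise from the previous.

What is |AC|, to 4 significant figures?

19.00

H is at the origin; HA runs at -14.2° with length 25.2, so A = (24.43, -6.182). ∠HAM = 120.8° gives AM at 45.00° from the x-axis; with |AM| = 10.0, M = (31.50, 0.8893). ∠AMW = 89.8° gives MW at 135.2° from the x-axis; with |MW| = 10.4, W = (24.12, 8.218). MW is perpendicular to WG, so WG runs at -134.8°; with |WG| = 14.2, G = (14.12, -1.858). The perpendicularity gives GC at right angles to WG, so GC runs at -44.80°; with |GC| = 28.9, C = (34.62, -22.22). Then |AC| = |C − A| = 19.00.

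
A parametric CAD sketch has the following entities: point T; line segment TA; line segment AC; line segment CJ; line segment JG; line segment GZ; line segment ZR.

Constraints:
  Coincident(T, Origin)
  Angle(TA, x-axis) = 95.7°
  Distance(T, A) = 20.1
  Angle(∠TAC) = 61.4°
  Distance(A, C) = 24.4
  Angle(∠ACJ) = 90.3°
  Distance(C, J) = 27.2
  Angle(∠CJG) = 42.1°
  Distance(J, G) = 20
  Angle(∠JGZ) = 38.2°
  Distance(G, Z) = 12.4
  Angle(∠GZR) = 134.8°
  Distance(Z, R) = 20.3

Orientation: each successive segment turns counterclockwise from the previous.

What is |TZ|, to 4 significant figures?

14.04

T is at the origin; TA runs at 95.7° with length 20.1, so A = (-1.996, 20.00). ∠TAC = 61.4° gives AC at -145.7° from the x-axis; with |AC| = 24.4, C = (-22.15, 6.251). ∠ACJ = 90.3° gives CJ at -56.00° from the x-axis; with |CJ| = 27.2, J = (-6.943, -16.30). ∠CJG = 42.1° gives JG at 81.90° from the x-axis; with |JG| = 20.0, G = (-4.125, 3.501). ∠JGZ = 38.2° gives GZ at -136.3° from the x-axis; with |GZ| = 12.4, Z = (-13.09, -5.066). Then |TZ| = |Z − T| = 14.04.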